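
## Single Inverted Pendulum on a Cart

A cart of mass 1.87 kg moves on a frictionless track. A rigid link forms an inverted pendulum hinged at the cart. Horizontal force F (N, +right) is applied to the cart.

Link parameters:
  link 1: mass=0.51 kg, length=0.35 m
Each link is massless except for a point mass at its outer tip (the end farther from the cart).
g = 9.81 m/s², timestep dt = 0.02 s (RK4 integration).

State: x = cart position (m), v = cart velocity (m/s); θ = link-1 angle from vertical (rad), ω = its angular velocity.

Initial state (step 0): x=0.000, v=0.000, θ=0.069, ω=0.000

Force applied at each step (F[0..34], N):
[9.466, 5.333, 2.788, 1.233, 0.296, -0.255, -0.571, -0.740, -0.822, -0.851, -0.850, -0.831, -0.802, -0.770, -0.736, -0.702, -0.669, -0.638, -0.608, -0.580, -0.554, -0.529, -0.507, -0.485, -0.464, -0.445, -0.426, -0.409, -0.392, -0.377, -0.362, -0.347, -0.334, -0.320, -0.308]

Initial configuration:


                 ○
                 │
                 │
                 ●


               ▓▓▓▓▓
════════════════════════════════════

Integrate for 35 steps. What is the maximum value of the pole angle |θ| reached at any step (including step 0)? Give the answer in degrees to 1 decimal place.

apply F[0]=+9.466 → step 1: x=0.001, v=0.097, θ=0.067, ω=-0.240
apply F[1]=+5.333 → step 2: x=0.003, v=0.151, θ=0.061, ω=-0.357
apply F[2]=+2.788 → step 3: x=0.007, v=0.178, θ=0.053, ω=-0.401
apply F[3]=+1.233 → step 4: x=0.010, v=0.188, θ=0.045, ω=-0.404
apply F[4]=+0.296 → step 5: x=0.014, v=0.189, θ=0.037, ω=-0.384
apply F[5]=-0.255 → step 6: x=0.018, v=0.185, θ=0.030, ω=-0.352
apply F[6]=-0.571 → step 7: x=0.022, v=0.177, θ=0.023, ω=-0.316
apply F[7]=-0.740 → step 8: x=0.025, v=0.168, θ=0.017, ω=-0.279
apply F[8]=-0.822 → step 9: x=0.028, v=0.159, θ=0.012, ω=-0.243
apply F[9]=-0.851 → step 10: x=0.031, v=0.149, θ=0.007, ω=-0.210
apply F[10]=-0.850 → step 11: x=0.034, v=0.140, θ=0.004, ω=-0.181
apply F[11]=-0.831 → step 12: x=0.037, v=0.131, θ=0.000, ω=-0.154
apply F[12]=-0.802 → step 13: x=0.039, v=0.122, θ=-0.003, ω=-0.130
apply F[13]=-0.770 → step 14: x=0.042, v=0.114, θ=-0.005, ω=-0.109
apply F[14]=-0.736 → step 15: x=0.044, v=0.107, θ=-0.007, ω=-0.091
apply F[15]=-0.702 → step 16: x=0.046, v=0.100, θ=-0.009, ω=-0.075
apply F[16]=-0.669 → step 17: x=0.048, v=0.093, θ=-0.010, ω=-0.062
apply F[17]=-0.638 → step 18: x=0.050, v=0.087, θ=-0.011, ω=-0.050
apply F[18]=-0.608 → step 19: x=0.052, v=0.081, θ=-0.012, ω=-0.039
apply F[19]=-0.580 → step 20: x=0.053, v=0.075, θ=-0.013, ω=-0.030
apply F[20]=-0.554 → step 21: x=0.055, v=0.070, θ=-0.013, ω=-0.023
apply F[21]=-0.529 → step 22: x=0.056, v=0.065, θ=-0.014, ω=-0.016
apply F[22]=-0.507 → step 23: x=0.057, v=0.060, θ=-0.014, ω=-0.011
apply F[23]=-0.485 → step 24: x=0.058, v=0.056, θ=-0.014, ω=-0.006
apply F[24]=-0.464 → step 25: x=0.059, v=0.052, θ=-0.014, ω=-0.002
apply F[25]=-0.445 → step 26: x=0.060, v=0.048, θ=-0.014, ω=0.002
apply F[26]=-0.426 → step 27: x=0.061, v=0.044, θ=-0.014, ω=0.005
apply F[27]=-0.409 → step 28: x=0.062, v=0.040, θ=-0.014, ω=0.007
apply F[28]=-0.392 → step 29: x=0.063, v=0.037, θ=-0.014, ω=0.009
apply F[29]=-0.377 → step 30: x=0.064, v=0.034, θ=-0.014, ω=0.011
apply F[30]=-0.362 → step 31: x=0.064, v=0.031, θ=-0.013, ω=0.012
apply F[31]=-0.347 → step 32: x=0.065, v=0.028, θ=-0.013, ω=0.014
apply F[32]=-0.334 → step 33: x=0.065, v=0.025, θ=-0.013, ω=0.015
apply F[33]=-0.320 → step 34: x=0.066, v=0.022, θ=-0.013, ω=0.015
apply F[34]=-0.308 → step 35: x=0.066, v=0.019, θ=-0.012, ω=0.016
Max |angle| over trajectory = 0.069 rad = 4.0°.

Answer: 4.0°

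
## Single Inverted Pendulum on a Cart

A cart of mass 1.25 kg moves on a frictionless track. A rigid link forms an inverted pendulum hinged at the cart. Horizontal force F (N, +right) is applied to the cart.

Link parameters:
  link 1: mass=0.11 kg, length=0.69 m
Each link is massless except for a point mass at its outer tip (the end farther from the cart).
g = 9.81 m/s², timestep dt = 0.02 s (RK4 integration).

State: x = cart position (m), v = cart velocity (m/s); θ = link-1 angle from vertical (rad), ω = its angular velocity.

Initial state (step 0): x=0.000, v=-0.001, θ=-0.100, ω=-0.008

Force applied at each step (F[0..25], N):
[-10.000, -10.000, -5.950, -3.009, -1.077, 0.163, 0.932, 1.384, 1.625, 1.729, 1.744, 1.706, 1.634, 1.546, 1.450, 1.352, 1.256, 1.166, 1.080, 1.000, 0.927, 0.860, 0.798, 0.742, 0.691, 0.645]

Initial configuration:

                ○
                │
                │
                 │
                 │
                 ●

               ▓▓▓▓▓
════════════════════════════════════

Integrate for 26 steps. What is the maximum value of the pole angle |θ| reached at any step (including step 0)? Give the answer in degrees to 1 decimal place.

Answer: 5.7°

Derivation:
apply F[0]=-10.000 → step 1: x=-0.002, v=-0.159, θ=-0.098, ω=0.192
apply F[1]=-10.000 → step 2: x=-0.006, v=-0.317, θ=-0.092, ω=0.393
apply F[2]=-5.950 → step 3: x=-0.014, v=-0.411, θ=-0.083, ω=0.503
apply F[3]=-3.009 → step 4: x=-0.022, v=-0.458, θ=-0.073, ω=0.549
apply F[4]=-1.077 → step 5: x=-0.032, v=-0.474, θ=-0.062, ω=0.553
apply F[5]=+0.163 → step 6: x=-0.041, v=-0.470, θ=-0.051, ω=0.532
apply F[6]=+0.932 → step 7: x=-0.050, v=-0.455, θ=-0.041, ω=0.496
apply F[7]=+1.384 → step 8: x=-0.059, v=-0.432, θ=-0.031, ω=0.453
apply F[8]=+1.625 → step 9: x=-0.068, v=-0.405, θ=-0.023, ω=0.407
apply F[9]=+1.729 → step 10: x=-0.075, v=-0.378, θ=-0.015, ω=0.361
apply F[10]=+1.744 → step 11: x=-0.083, v=-0.349, θ=-0.008, ω=0.317
apply F[11]=+1.706 → step 12: x=-0.089, v=-0.322, θ=-0.002, ω=0.276
apply F[12]=+1.634 → step 13: x=-0.096, v=-0.296, θ=0.003, ω=0.238
apply F[13]=+1.546 → step 14: x=-0.101, v=-0.271, θ=0.007, ω=0.204
apply F[14]=+1.450 → step 15: x=-0.106, v=-0.248, θ=0.011, ω=0.173
apply F[15]=+1.352 → step 16: x=-0.111, v=-0.227, θ=0.014, ω=0.145
apply F[16]=+1.256 → step 17: x=-0.116, v=-0.207, θ=0.017, ω=0.121
apply F[17]=+1.166 → step 18: x=-0.119, v=-0.189, θ=0.019, ω=0.100
apply F[18]=+1.080 → step 19: x=-0.123, v=-0.172, θ=0.021, ω=0.081
apply F[19]=+1.000 → step 20: x=-0.126, v=-0.156, θ=0.022, ω=0.064
apply F[20]=+0.927 → step 21: x=-0.129, v=-0.142, θ=0.023, ω=0.050
apply F[21]=+0.860 → step 22: x=-0.132, v=-0.128, θ=0.024, ω=0.037
apply F[22]=+0.798 → step 23: x=-0.134, v=-0.116, θ=0.025, ω=0.026
apply F[23]=+0.742 → step 24: x=-0.137, v=-0.104, θ=0.025, ω=0.017
apply F[24]=+0.691 → step 25: x=-0.139, v=-0.094, θ=0.026, ω=0.009
apply F[25]=+0.645 → step 26: x=-0.140, v=-0.084, θ=0.026, ω=0.002
Max |angle| over trajectory = 0.100 rad = 5.7°.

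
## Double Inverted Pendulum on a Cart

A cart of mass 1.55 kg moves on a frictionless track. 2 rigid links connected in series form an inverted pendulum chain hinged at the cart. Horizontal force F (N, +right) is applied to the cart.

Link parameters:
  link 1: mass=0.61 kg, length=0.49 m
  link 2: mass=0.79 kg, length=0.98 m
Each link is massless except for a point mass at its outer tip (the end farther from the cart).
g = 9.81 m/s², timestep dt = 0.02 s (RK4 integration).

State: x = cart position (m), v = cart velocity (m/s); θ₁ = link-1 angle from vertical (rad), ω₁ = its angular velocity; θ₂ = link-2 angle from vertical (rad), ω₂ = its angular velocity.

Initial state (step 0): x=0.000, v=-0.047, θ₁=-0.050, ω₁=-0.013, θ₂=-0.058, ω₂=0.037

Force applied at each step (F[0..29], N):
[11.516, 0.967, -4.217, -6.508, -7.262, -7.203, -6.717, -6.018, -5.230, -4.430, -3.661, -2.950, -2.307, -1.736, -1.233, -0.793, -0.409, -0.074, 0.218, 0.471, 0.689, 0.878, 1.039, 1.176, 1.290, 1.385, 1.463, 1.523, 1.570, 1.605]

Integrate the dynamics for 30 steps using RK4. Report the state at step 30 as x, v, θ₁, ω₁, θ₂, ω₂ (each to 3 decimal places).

Answer: x=-0.189, v=-0.326, θ₁=0.028, ω₁=0.097, θ₂=0.012, ω₂=0.099

Derivation:
apply F[0]=+11.516 → step 1: x=0.001, v=0.110, θ₁=-0.054, ω₁=-0.351, θ₂=-0.057, ω₂=0.034
apply F[1]=+0.967 → step 2: x=0.003, v=0.133, θ₁=-0.061, ω₁=-0.420, θ₂=-0.057, ω₂=0.034
apply F[2]=-4.217 → step 3: x=0.005, v=0.090, θ₁=-0.069, ω₁=-0.364, θ₂=-0.056, ω₂=0.039
apply F[3]=-6.508 → step 4: x=0.006, v=0.019, θ₁=-0.075, ω₁=-0.257, θ₂=-0.055, ω₂=0.046
apply F[4]=-7.262 → step 5: x=0.006, v=-0.061, θ₁=-0.079, ω₁=-0.138, θ₂=-0.054, ω₂=0.057
apply F[5]=-7.203 → step 6: x=0.004, v=-0.139, θ₁=-0.081, ω₁=-0.025, θ₂=-0.053, ω₂=0.070
apply F[6]=-6.717 → step 7: x=0.000, v=-0.211, θ₁=-0.080, ω₁=0.074, θ₂=-0.051, ω₂=0.084
apply F[7]=-6.018 → step 8: x=-0.004, v=-0.274, θ₁=-0.078, ω₁=0.155, θ₂=-0.049, ω₂=0.097
apply F[8]=-5.230 → step 9: x=-0.010, v=-0.328, θ₁=-0.074, ω₁=0.219, θ₂=-0.047, ω₂=0.110
apply F[9]=-4.430 → step 10: x=-0.017, v=-0.372, θ₁=-0.070, ω₁=0.267, θ₂=-0.045, ω₂=0.122
apply F[10]=-3.661 → step 11: x=-0.025, v=-0.408, θ₁=-0.064, ω₁=0.300, θ₂=-0.042, ω₂=0.133
apply F[11]=-2.950 → step 12: x=-0.034, v=-0.435, θ₁=-0.058, ω₁=0.321, θ₂=-0.040, ω₂=0.142
apply F[12]=-2.307 → step 13: x=-0.043, v=-0.455, θ₁=-0.051, ω₁=0.332, θ₂=-0.037, ω₂=0.149
apply F[13]=-1.736 → step 14: x=-0.052, v=-0.469, θ₁=-0.044, ω₁=0.335, θ₂=-0.034, ω₂=0.155
apply F[14]=-1.233 → step 15: x=-0.061, v=-0.478, θ₁=-0.038, ω₁=0.332, θ₂=-0.031, ω₂=0.159
apply F[15]=-0.793 → step 16: x=-0.071, v=-0.482, θ₁=-0.031, ω₁=0.324, θ₂=-0.027, ω₂=0.162
apply F[16]=-0.409 → step 17: x=-0.080, v=-0.482, θ₁=-0.025, ω₁=0.312, θ₂=-0.024, ω₂=0.163
apply F[17]=-0.074 → step 18: x=-0.090, v=-0.479, θ₁=-0.019, ω₁=0.298, θ₂=-0.021, ω₂=0.163
apply F[18]=+0.218 → step 19: x=-0.100, v=-0.474, θ₁=-0.013, ω₁=0.281, θ₂=-0.018, ω₂=0.161
apply F[19]=+0.471 → step 20: x=-0.109, v=-0.466, θ₁=-0.008, ω₁=0.264, θ₂=-0.014, ω₂=0.158
apply F[20]=+0.689 → step 21: x=-0.118, v=-0.456, θ₁=-0.003, ω₁=0.246, θ₂=-0.011, ω₂=0.155
apply F[21]=+0.878 → step 22: x=-0.127, v=-0.445, θ₁=0.002, ω₁=0.228, θ₂=-0.008, ω₂=0.150
apply F[22]=+1.039 → step 23: x=-0.136, v=-0.432, θ₁=0.007, ω₁=0.210, θ₂=-0.005, ω₂=0.145
apply F[23]=+1.176 → step 24: x=-0.145, v=-0.418, θ₁=0.011, ω₁=0.192, θ₂=-0.002, ω₂=0.140
apply F[24]=+1.290 → step 25: x=-0.153, v=-0.404, θ₁=0.014, ω₁=0.174, θ₂=0.000, ω₂=0.133
apply F[25]=+1.385 → step 26: x=-0.161, v=-0.389, θ₁=0.018, ω₁=0.157, θ₂=0.003, ω₂=0.127
apply F[26]=+1.463 → step 27: x=-0.168, v=-0.373, θ₁=0.021, ω₁=0.141, θ₂=0.005, ω₂=0.120
apply F[27]=+1.523 → step 28: x=-0.176, v=-0.358, θ₁=0.023, ω₁=0.125, θ₂=0.008, ω₂=0.113
apply F[28]=+1.570 → step 29: x=-0.183, v=-0.342, θ₁=0.026, ω₁=0.111, θ₂=0.010, ω₂=0.106
apply F[29]=+1.605 → step 30: x=-0.189, v=-0.326, θ₁=0.028, ω₁=0.097, θ₂=0.012, ω₂=0.099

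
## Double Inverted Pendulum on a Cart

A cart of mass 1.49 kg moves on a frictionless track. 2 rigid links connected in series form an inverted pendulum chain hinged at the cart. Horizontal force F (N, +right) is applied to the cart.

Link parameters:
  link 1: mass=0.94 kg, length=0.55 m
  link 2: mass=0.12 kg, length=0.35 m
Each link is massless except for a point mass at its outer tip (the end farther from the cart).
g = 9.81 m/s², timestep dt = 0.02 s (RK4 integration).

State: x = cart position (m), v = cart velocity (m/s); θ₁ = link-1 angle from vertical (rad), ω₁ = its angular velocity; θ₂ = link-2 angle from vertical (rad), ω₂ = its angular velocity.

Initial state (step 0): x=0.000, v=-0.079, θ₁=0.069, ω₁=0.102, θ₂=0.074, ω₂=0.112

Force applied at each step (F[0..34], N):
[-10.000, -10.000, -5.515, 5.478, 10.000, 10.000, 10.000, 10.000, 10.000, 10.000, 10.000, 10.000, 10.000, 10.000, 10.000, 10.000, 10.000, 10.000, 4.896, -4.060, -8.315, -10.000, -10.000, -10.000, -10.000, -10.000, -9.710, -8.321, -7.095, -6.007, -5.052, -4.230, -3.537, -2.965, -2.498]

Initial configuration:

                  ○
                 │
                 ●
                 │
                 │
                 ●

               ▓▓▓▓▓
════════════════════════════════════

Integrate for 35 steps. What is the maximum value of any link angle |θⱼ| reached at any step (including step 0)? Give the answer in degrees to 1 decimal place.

apply F[0]=-10.000 → step 1: x=-0.003, v=-0.223, θ₁=0.074, ω₁=0.387, θ₂=0.076, ω₂=0.114
apply F[1]=-10.000 → step 2: x=-0.009, v=-0.367, θ₁=0.085, ω₁=0.677, θ₂=0.079, ω₂=0.114
apply F[2]=-5.515 → step 3: x=-0.017, v=-0.453, θ₁=0.100, ω₁=0.866, θ₂=0.081, ω₂=0.107
apply F[3]=+5.478 → step 4: x=-0.026, v=-0.394, θ₁=0.117, ω₁=0.800, θ₂=0.083, ω₂=0.090
apply F[4]=+10.000 → step 5: x=-0.032, v=-0.278, θ₁=0.131, ω₁=0.636, θ₂=0.084, ω₂=0.064
apply F[5]=+10.000 → step 6: x=-0.037, v=-0.164, θ₁=0.142, ω₁=0.481, θ₂=0.085, ω₂=0.029
apply F[6]=+10.000 → step 7: x=-0.039, v=-0.051, θ₁=0.150, ω₁=0.334, θ₂=0.085, ω₂=-0.012
apply F[7]=+10.000 → step 8: x=-0.039, v=0.060, θ₁=0.155, ω₁=0.191, θ₂=0.085, ω₂=-0.058
apply F[8]=+10.000 → step 9: x=-0.036, v=0.171, θ₁=0.158, ω₁=0.051, θ₂=0.083, ω₂=-0.107
apply F[9]=+10.000 → step 10: x=-0.032, v=0.282, θ₁=0.158, ω₁=-0.087, θ₂=0.080, ω₂=-0.159
apply F[10]=+10.000 → step 11: x=-0.025, v=0.393, θ₁=0.154, ω₁=-0.227, θ₂=0.077, ω₂=-0.212
apply F[11]=+10.000 → step 12: x=-0.016, v=0.504, θ₁=0.148, ω₁=-0.370, θ₂=0.072, ω₂=-0.264
apply F[12]=+10.000 → step 13: x=-0.005, v=0.617, θ₁=0.140, ω₁=-0.519, θ₂=0.066, ω₂=-0.314
apply F[13]=+10.000 → step 14: x=0.009, v=0.732, θ₁=0.128, ω₁=-0.675, θ₂=0.059, ω₂=-0.361
apply F[14]=+10.000 → step 15: x=0.024, v=0.849, θ₁=0.112, ω₁=-0.840, θ₂=0.052, ω₂=-0.403
apply F[15]=+10.000 → step 16: x=0.043, v=0.969, θ₁=0.094, ω₁=-1.017, θ₂=0.043, ω₂=-0.439
apply F[16]=+10.000 → step 17: x=0.063, v=1.092, θ₁=0.072, ω₁=-1.208, θ₂=0.034, ω₂=-0.466
apply F[17]=+10.000 → step 18: x=0.086, v=1.218, θ₁=0.046, ω₁=-1.415, θ₂=0.025, ω₂=-0.484
apply F[18]=+4.896 → step 19: x=0.111, v=1.280, θ₁=0.016, ω₁=-1.516, θ₂=0.015, ω₂=-0.490
apply F[19]=-4.060 → step 20: x=0.136, v=1.225, θ₁=-0.013, ω₁=-1.417, θ₂=0.005, ω₂=-0.485
apply F[20]=-8.315 → step 21: x=0.160, v=1.117, θ₁=-0.040, ω₁=-1.231, θ₂=-0.004, ω₂=-0.469
apply F[21]=-10.000 → step 22: x=0.181, v=0.990, θ₁=-0.062, ω₁=-1.019, θ₂=-0.013, ω₂=-0.444
apply F[22]=-10.000 → step 23: x=0.199, v=0.866, θ₁=-0.080, ω₁=-0.822, θ₂=-0.022, ω₂=-0.410
apply F[23]=-10.000 → step 24: x=0.215, v=0.744, θ₁=-0.095, ω₁=-0.636, θ₂=-0.030, ω₂=-0.370
apply F[24]=-10.000 → step 25: x=0.229, v=0.624, θ₁=-0.106, ω₁=-0.458, θ₂=-0.037, ω₂=-0.326
apply F[25]=-10.000 → step 26: x=0.240, v=0.506, θ₁=-0.113, ω₁=-0.287, θ₂=-0.043, ω₂=-0.279
apply F[26]=-9.710 → step 27: x=0.249, v=0.393, θ₁=-0.117, ω₁=-0.127, θ₂=-0.048, ω₂=-0.232
apply F[27]=-8.321 → step 28: x=0.256, v=0.298, θ₁=-0.119, ω₁=-0.002, θ₂=-0.052, ω₂=-0.187
apply F[28]=-7.095 → step 29: x=0.261, v=0.220, θ₁=-0.118, ω₁=0.094, θ₂=-0.055, ω₂=-0.145
apply F[29]=-6.007 → step 30: x=0.265, v=0.156, θ₁=-0.115, ω₁=0.165, θ₂=-0.058, ω₂=-0.106
apply F[30]=-5.052 → step 31: x=0.268, v=0.105, θ₁=-0.111, ω₁=0.216, θ₂=-0.060, ω₂=-0.071
apply F[31]=-4.230 → step 32: x=0.269, v=0.063, θ₁=-0.107, ω₁=0.249, θ₂=-0.061, ω₂=-0.039
apply F[32]=-3.537 → step 33: x=0.270, v=0.030, θ₁=-0.102, ω₁=0.270, θ₂=-0.061, ω₂=-0.012
apply F[33]=-2.965 → step 34: x=0.271, v=0.004, θ₁=-0.096, ω₁=0.280, θ₂=-0.061, ω₂=0.012
apply F[34]=-2.498 → step 35: x=0.271, v=-0.016, θ₁=-0.091, ω₁=0.282, θ₂=-0.061, ω₂=0.032
Max |angle| over trajectory = 0.158 rad = 9.0°.

Answer: 9.0°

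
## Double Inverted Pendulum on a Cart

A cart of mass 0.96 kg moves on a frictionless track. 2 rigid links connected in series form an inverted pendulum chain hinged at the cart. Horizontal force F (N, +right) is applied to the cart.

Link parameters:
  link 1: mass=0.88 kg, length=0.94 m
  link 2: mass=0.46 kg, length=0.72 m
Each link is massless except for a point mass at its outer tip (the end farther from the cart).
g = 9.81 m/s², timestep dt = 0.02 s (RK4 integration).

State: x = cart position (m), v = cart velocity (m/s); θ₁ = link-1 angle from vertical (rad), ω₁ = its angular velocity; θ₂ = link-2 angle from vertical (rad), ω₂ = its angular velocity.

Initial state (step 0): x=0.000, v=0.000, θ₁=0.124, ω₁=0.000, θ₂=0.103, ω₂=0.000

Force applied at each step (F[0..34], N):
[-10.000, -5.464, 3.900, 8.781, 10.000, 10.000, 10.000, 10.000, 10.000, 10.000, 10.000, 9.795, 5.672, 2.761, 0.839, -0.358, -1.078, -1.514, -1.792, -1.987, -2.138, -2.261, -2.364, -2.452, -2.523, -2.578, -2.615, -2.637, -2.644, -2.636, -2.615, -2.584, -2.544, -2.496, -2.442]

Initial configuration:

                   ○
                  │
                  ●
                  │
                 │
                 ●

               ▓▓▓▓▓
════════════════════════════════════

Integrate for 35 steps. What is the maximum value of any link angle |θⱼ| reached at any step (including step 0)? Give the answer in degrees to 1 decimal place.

apply F[0]=-10.000 → step 1: x=-0.002, v=-0.237, θ₁=0.127, ω₁=0.278, θ₂=0.103, ω₂=-0.008
apply F[1]=-5.464 → step 2: x=-0.009, v=-0.382, θ₁=0.134, ω₁=0.461, θ₂=0.103, ω₂=-0.018
apply F[2]=+3.900 → step 3: x=-0.016, v=-0.339, θ₁=0.143, ω₁=0.448, θ₂=0.102, ω₂=-0.033
apply F[3]=+8.781 → step 4: x=-0.021, v=-0.199, θ₁=0.151, ω₁=0.337, θ₂=0.101, ω₂=-0.053
apply F[4]=+10.000 → step 5: x=-0.023, v=-0.037, θ₁=0.157, ω₁=0.205, θ₂=0.100, ω₂=-0.078
apply F[5]=+10.000 → step 6: x=-0.023, v=0.123, θ₁=0.159, ω₁=0.077, θ₂=0.098, ω₂=-0.105
apply F[6]=+10.000 → step 7: x=-0.019, v=0.283, θ₁=0.160, ω₁=-0.050, θ₂=0.096, ω₂=-0.134
apply F[7]=+10.000 → step 8: x=-0.011, v=0.443, θ₁=0.157, ω₁=-0.178, θ₂=0.093, ω₂=-0.163
apply F[8]=+10.000 → step 9: x=-0.001, v=0.605, θ₁=0.152, ω₁=-0.307, θ₂=0.089, ω₂=-0.193
apply F[9]=+10.000 → step 10: x=0.013, v=0.768, θ₁=0.145, ω₁=-0.441, θ₂=0.085, ω₂=-0.221
apply F[10]=+10.000 → step 11: x=0.030, v=0.935, θ₁=0.135, ω₁=-0.581, θ₂=0.080, ω₂=-0.246
apply F[11]=+9.795 → step 12: x=0.050, v=1.102, θ₁=0.122, ω₁=-0.725, θ₂=0.075, ω₂=-0.268
apply F[12]=+5.672 → step 13: x=0.073, v=1.190, θ₁=0.107, ω₁=-0.789, θ₂=0.070, ω₂=-0.286
apply F[13]=+2.761 → step 14: x=0.097, v=1.222, θ₁=0.091, ω₁=-0.799, θ₂=0.064, ω₂=-0.298
apply F[14]=+0.839 → step 15: x=0.122, v=1.218, θ₁=0.075, ω₁=-0.776, θ₂=0.058, ω₂=-0.307
apply F[15]=-0.358 → step 16: x=0.146, v=1.193, θ₁=0.060, ω₁=-0.734, θ₂=0.052, ω₂=-0.311
apply F[16]=-1.078 → step 17: x=0.169, v=1.157, θ₁=0.046, ω₁=-0.685, θ₂=0.045, ω₂=-0.313
apply F[17]=-1.514 → step 18: x=0.192, v=1.116, θ₁=0.033, ω₁=-0.632, θ₂=0.039, ω₂=-0.312
apply F[18]=-1.792 → step 19: x=0.214, v=1.071, θ₁=0.020, ω₁=-0.581, θ₂=0.033, ω₂=-0.308
apply F[19]=-1.987 → step 20: x=0.235, v=1.026, θ₁=0.009, ω₁=-0.531, θ₂=0.027, ω₂=-0.302
apply F[20]=-2.138 → step 21: x=0.255, v=0.980, θ₁=-0.001, ω₁=-0.484, θ₂=0.021, ω₂=-0.294
apply F[21]=-2.261 → step 22: x=0.274, v=0.935, θ₁=-0.010, ω₁=-0.439, θ₂=0.015, ω₂=-0.284
apply F[22]=-2.364 → step 23: x=0.292, v=0.889, θ₁=-0.018, ω₁=-0.396, θ₂=0.010, ω₂=-0.273
apply F[23]=-2.452 → step 24: x=0.310, v=0.844, θ₁=-0.026, ω₁=-0.356, θ₂=0.004, ω₂=-0.262
apply F[24]=-2.523 → step 25: x=0.326, v=0.800, θ₁=-0.033, ω₁=-0.318, θ₂=-0.001, ω₂=-0.249
apply F[25]=-2.578 → step 26: x=0.342, v=0.756, θ₁=-0.039, ω₁=-0.283, θ₂=-0.006, ω₂=-0.235
apply F[26]=-2.615 → step 27: x=0.356, v=0.713, θ₁=-0.044, ω₁=-0.249, θ₂=-0.010, ω₂=-0.222
apply F[27]=-2.637 → step 28: x=0.370, v=0.670, θ₁=-0.049, ω₁=-0.217, θ₂=-0.015, ω₂=-0.208
apply F[28]=-2.644 → step 29: x=0.383, v=0.629, θ₁=-0.053, ω₁=-0.188, θ₂=-0.019, ω₂=-0.193
apply F[29]=-2.636 → step 30: x=0.395, v=0.589, θ₁=-0.056, ω₁=-0.161, θ₂=-0.022, ω₂=-0.179
apply F[30]=-2.615 → step 31: x=0.407, v=0.551, θ₁=-0.059, ω₁=-0.135, θ₂=-0.026, ω₂=-0.165
apply F[31]=-2.584 → step 32: x=0.417, v=0.514, θ₁=-0.062, ω₁=-0.112, θ₂=-0.029, ω₂=-0.151
apply F[32]=-2.544 → step 33: x=0.427, v=0.478, θ₁=-0.064, ω₁=-0.091, θ₂=-0.032, ω₂=-0.138
apply F[33]=-2.496 → step 34: x=0.436, v=0.444, θ₁=-0.065, ω₁=-0.071, θ₂=-0.034, ω₂=-0.125
apply F[34]=-2.442 → step 35: x=0.445, v=0.411, θ₁=-0.066, ω₁=-0.054, θ₂=-0.037, ω₂=-0.112
Max |angle| over trajectory = 0.160 rad = 9.1°.

Answer: 9.1°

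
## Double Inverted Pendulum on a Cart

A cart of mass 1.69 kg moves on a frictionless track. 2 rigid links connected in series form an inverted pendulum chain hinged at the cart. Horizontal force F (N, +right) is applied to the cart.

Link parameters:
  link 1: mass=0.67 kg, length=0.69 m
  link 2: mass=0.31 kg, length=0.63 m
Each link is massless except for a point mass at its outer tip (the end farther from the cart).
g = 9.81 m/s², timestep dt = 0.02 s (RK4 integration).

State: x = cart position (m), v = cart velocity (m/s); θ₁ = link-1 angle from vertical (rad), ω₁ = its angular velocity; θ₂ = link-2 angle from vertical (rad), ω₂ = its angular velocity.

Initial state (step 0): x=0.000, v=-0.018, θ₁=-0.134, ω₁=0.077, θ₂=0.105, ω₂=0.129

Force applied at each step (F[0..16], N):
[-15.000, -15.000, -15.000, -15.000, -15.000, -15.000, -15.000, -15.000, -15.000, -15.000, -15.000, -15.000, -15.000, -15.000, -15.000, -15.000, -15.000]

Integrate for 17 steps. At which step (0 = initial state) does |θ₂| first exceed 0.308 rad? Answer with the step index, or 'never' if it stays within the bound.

Answer: 14

Derivation:
apply F[0]=-15.000 → step 1: x=-0.002, v=-0.179, θ₁=-0.131, ω₁=0.239, θ₂=0.109, ω₂=0.245
apply F[1]=-15.000 → step 2: x=-0.007, v=-0.342, θ₁=-0.124, ω₁=0.404, θ₂=0.115, ω₂=0.359
apply F[2]=-15.000 → step 3: x=-0.016, v=-0.505, θ₁=-0.115, ω₁=0.573, θ₂=0.123, ω₂=0.472
apply F[3]=-15.000 → step 4: x=-0.027, v=-0.670, θ₁=-0.101, ω₁=0.750, θ₂=0.134, ω₂=0.581
apply F[4]=-15.000 → step 5: x=-0.042, v=-0.837, θ₁=-0.085, ω₁=0.936, θ₂=0.146, ω₂=0.685
apply F[5]=-15.000 → step 6: x=-0.061, v=-1.006, θ₁=-0.064, ω₁=1.132, θ₂=0.161, ω₂=0.783
apply F[6]=-15.000 → step 7: x=-0.083, v=-1.178, θ₁=-0.039, ω₁=1.342, θ₂=0.178, ω₂=0.874
apply F[7]=-15.000 → step 8: x=-0.108, v=-1.353, θ₁=-0.010, ω₁=1.567, θ₂=0.196, ω₂=0.954
apply F[8]=-15.000 → step 9: x=-0.137, v=-1.531, θ₁=0.024, ω₁=1.809, θ₂=0.216, ω₂=1.023
apply F[9]=-15.000 → step 10: x=-0.169, v=-1.712, θ₁=0.062, ω₁=2.068, θ₂=0.237, ω₂=1.078
apply F[10]=-15.000 → step 11: x=-0.205, v=-1.895, θ₁=0.106, ω₁=2.345, θ₂=0.259, ω₂=1.118
apply F[11]=-15.000 → step 12: x=-0.245, v=-2.078, θ₁=0.156, ω₁=2.639, θ₂=0.281, ω₂=1.144
apply F[12]=-15.000 → step 13: x=-0.288, v=-2.261, θ₁=0.212, ω₁=2.948, θ₂=0.304, ω₂=1.156
apply F[13]=-15.000 → step 14: x=-0.335, v=-2.439, θ₁=0.274, ω₁=3.268, θ₂=0.327, ω₂=1.158
apply F[14]=-15.000 → step 15: x=-0.386, v=-2.611, θ₁=0.343, ω₁=3.592, θ₂=0.351, ω₂=1.156
apply F[15]=-15.000 → step 16: x=-0.440, v=-2.772, θ₁=0.418, ω₁=3.912, θ₂=0.374, ω₂=1.159
apply F[16]=-15.000 → step 17: x=-0.497, v=-2.918, θ₁=0.499, ω₁=4.221, θ₂=0.397, ω₂=1.180
|θ₂| = 0.327 > 0.308 first at step 14.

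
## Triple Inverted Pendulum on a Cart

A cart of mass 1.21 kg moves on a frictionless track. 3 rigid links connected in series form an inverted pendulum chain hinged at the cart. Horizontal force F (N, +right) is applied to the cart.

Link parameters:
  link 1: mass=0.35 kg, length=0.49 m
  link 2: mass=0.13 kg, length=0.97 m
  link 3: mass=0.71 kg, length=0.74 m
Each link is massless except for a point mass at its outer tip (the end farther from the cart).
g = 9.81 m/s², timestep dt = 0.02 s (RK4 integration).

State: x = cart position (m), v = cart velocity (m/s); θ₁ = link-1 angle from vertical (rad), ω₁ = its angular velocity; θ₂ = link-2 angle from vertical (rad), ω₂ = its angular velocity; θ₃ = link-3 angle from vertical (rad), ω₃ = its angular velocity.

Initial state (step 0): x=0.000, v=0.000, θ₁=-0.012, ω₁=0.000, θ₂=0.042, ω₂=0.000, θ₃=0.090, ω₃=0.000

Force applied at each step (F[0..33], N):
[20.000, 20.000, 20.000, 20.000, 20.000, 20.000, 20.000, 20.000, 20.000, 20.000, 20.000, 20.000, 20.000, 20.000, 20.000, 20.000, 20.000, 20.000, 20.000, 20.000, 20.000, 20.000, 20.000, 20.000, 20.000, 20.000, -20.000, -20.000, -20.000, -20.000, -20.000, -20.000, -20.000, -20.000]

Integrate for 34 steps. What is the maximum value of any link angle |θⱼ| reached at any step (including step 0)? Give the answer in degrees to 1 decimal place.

apply F[0]=+20.000 → step 1: x=0.003, v=0.333, θ₁=-0.019, ω₁=-0.737, θ₂=0.042, ω₂=-0.014, θ₃=0.091, ω₃=0.078
apply F[1]=+20.000 → step 2: x=0.013, v=0.669, θ₁=-0.042, ω₁=-1.491, θ₂=0.042, ω₂=-0.019, θ₃=0.093, ω₃=0.152
apply F[2]=+20.000 → step 3: x=0.030, v=1.007, θ₁=-0.079, ω₁=-2.269, θ₂=0.041, ω₂=-0.012, θ₃=0.097, ω₃=0.215
apply F[3]=+20.000 → step 4: x=0.054, v=1.346, θ₁=-0.132, ω₁=-3.056, θ₂=0.041, ω₂=0.003, θ₃=0.102, ω₃=0.256
apply F[4]=+20.000 → step 5: x=0.084, v=1.679, θ₁=-0.201, ω₁=-3.811, θ₂=0.041, ω₂=0.009, θ₃=0.107, ω₃=0.266
apply F[5]=+20.000 → step 6: x=0.121, v=1.999, θ₁=-0.284, ω₁=-4.477, θ₂=0.041, ω₂=-0.020, θ₃=0.112, ω₃=0.240
apply F[6]=+20.000 → step 7: x=0.164, v=2.297, θ₁=-0.379, ω₁=-5.018, θ₂=0.040, ω₂=-0.110, θ₃=0.116, ω₃=0.181
apply F[7]=+20.000 → step 8: x=0.212, v=2.572, θ₁=-0.484, ω₁=-5.428, θ₂=0.036, ω₂=-0.272, θ₃=0.119, ω₃=0.098
apply F[8]=+20.000 → step 9: x=0.266, v=2.824, θ₁=-0.596, ω₁=-5.730, θ₂=0.029, ω₂=-0.505, θ₃=0.120, ω₃=-0.000
apply F[9]=+20.000 → step 10: x=0.325, v=3.055, θ₁=-0.713, ω₁=-5.953, θ₂=0.016, ω₂=-0.797, θ₃=0.119, ω₃=-0.110
apply F[10]=+20.000 → step 11: x=0.389, v=3.269, θ₁=-0.834, ω₁=-6.119, θ₂=-0.004, ω₂=-1.139, θ₃=0.116, ω₃=-0.229
apply F[11]=+20.000 → step 12: x=0.456, v=3.468, θ₁=-0.957, ω₁=-6.242, θ₂=-0.030, ω₂=-1.520, θ₃=0.110, ω₃=-0.361
apply F[12]=+20.000 → step 13: x=0.527, v=3.652, θ₁=-1.083, ω₁=-6.329, θ₂=-0.065, ω₂=-1.931, θ₃=0.101, ω₃=-0.509
apply F[13]=+20.000 → step 14: x=0.602, v=3.825, θ₁=-1.210, ω₁=-6.378, θ₂=-0.107, ω₂=-2.361, θ₃=0.089, ω₃=-0.678
apply F[14]=+20.000 → step 15: x=0.680, v=3.988, θ₁=-1.338, ω₁=-6.384, θ₂=-0.159, ω₂=-2.802, θ₃=0.074, ω₃=-0.876
apply F[15]=+20.000 → step 16: x=0.761, v=4.145, θ₁=-1.465, ω₁=-6.339, θ₂=-0.220, ω₂=-3.240, θ₃=0.054, ω₃=-1.111
apply F[16]=+20.000 → step 17: x=0.846, v=4.300, θ₁=-1.591, ω₁=-6.232, θ₂=-0.289, ω₂=-3.663, θ₃=0.029, ω₃=-1.392
apply F[17]=+20.000 → step 18: x=0.933, v=4.455, θ₁=-1.714, ω₁=-6.053, θ₂=-0.366, ω₂=-4.055, θ₃=-0.002, ω₃=-1.731
apply F[18]=+20.000 → step 19: x=1.024, v=4.615, θ₁=-1.833, ω₁=-5.790, θ₂=-0.450, ω₂=-4.402, θ₃=-0.041, ω₃=-2.136
apply F[19]=+20.000 → step 20: x=1.118, v=4.785, θ₁=-1.945, ω₁=-5.432, θ₂=-0.541, ω₂=-4.688, θ₃=-0.088, ω₃=-2.613
apply F[20]=+20.000 → step 21: x=1.216, v=4.966, θ₁=-2.049, ω₁=-4.971, θ₂=-0.637, ω₂=-4.897, θ₃=-0.146, ω₃=-3.167
apply F[21]=+20.000 → step 22: x=1.317, v=5.161, θ₁=-2.143, ω₁=-4.398, θ₂=-0.737, ω₂=-5.016, θ₃=-0.215, ω₃=-3.798
apply F[22]=+20.000 → step 23: x=1.422, v=5.371, θ₁=-2.224, ω₁=-3.710, θ₂=-0.837, ω₂=-5.031, θ₃=-0.298, ω₃=-4.503
apply F[23]=+20.000 → step 24: x=1.532, v=5.593, θ₁=-2.291, ω₁=-2.905, θ₂=-0.937, ω₂=-4.935, θ₃=-0.396, ω₃=-5.279
apply F[24]=+20.000 → step 25: x=1.646, v=5.823, θ₁=-2.340, ω₁=-1.975, θ₂=-1.034, ω₂=-4.723, θ₃=-0.510, ω₃=-6.125
apply F[25]=+20.000 → step 26: x=1.765, v=6.056, θ₁=-2.369, ω₁=-0.902, θ₂=-1.125, ω₂=-4.404, θ₃=-0.641, ω₃=-7.045
apply F[26]=-20.000 → step 27: x=1.882, v=5.707, θ₁=-2.385, ω₁=-0.683, θ₂=-1.206, ω₂=-3.693, θ₃=-0.791, ω₃=-7.886
apply F[27]=-20.000 → step 28: x=1.993, v=5.345, θ₁=-2.395, ω₁=-0.311, θ₂=-1.273, ω₂=-3.025, θ₃=-0.957, ω₃=-8.717
apply F[28]=-20.000 → step 29: x=2.096, v=4.963, θ₁=-2.395, ω₁=0.320, θ₂=-1.329, ω₂=-2.534, θ₃=-1.139, ω₃=-9.456
apply F[29]=-20.000 → step 30: x=2.191, v=4.555, θ₁=-2.380, ω₁=1.238, θ₂=-1.378, ω₂=-2.466, θ₃=-1.333, ω₃=-9.887
apply F[30]=-20.000 → step 31: x=2.278, v=4.116, θ₁=-2.345, ω₁=2.277, θ₂=-1.432, ω₂=-3.032, θ₃=-1.530, ω₃=-9.763
apply F[31]=-20.000 → step 32: x=2.356, v=3.646, θ₁=-2.290, ω₁=3.188, θ₂=-1.503, ω₂=-4.172, θ₃=-1.720, ω₃=-9.059
apply F[32]=-20.000 → step 33: x=2.424, v=3.135, θ₁=-2.219, ω₁=3.874, θ₂=-1.601, ω₂=-5.668, θ₃=-1.890, ω₃=-7.898
apply F[33]=-20.000 → step 34: x=2.481, v=2.548, θ₁=-2.137, ω₁=4.328, θ₂=-1.731, ω₂=-7.379, θ₃=-2.033, ω₃=-6.313
Max |angle| over trajectory = 2.395 rad = 137.2°.

Answer: 137.2°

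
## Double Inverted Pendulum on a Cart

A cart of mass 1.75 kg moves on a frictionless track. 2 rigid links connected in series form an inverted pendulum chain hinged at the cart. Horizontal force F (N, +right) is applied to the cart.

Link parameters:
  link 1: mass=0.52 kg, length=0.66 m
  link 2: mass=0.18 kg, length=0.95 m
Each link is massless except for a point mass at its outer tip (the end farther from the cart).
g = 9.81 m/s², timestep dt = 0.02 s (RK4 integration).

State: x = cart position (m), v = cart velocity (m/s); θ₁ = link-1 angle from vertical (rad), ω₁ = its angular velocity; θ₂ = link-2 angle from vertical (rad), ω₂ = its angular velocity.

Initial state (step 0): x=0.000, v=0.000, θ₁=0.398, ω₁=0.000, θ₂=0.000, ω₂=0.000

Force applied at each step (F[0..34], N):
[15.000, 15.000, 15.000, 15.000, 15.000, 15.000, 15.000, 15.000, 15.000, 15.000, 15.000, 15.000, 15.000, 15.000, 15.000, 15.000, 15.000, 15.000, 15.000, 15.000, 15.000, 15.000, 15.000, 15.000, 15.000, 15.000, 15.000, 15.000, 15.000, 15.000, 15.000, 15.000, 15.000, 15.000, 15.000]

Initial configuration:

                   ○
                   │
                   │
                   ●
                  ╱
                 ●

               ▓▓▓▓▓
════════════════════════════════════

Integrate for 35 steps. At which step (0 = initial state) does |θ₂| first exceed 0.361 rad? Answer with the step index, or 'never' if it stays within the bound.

apply F[0]=+15.000 → step 1: x=0.001, v=0.137, θ₁=0.398, ω₁=-0.034, θ₂=-0.001, ω₂=-0.122
apply F[1]=+15.000 → step 2: x=0.005, v=0.274, θ₁=0.397, ω₁=-0.069, θ₂=-0.005, ω₂=-0.245
apply F[2]=+15.000 → step 3: x=0.012, v=0.411, θ₁=0.395, ω₁=-0.105, θ₂=-0.011, ω₂=-0.368
apply F[3]=+15.000 → step 4: x=0.022, v=0.549, θ₁=0.392, ω₁=-0.142, θ₂=-0.020, ω₂=-0.492
apply F[4]=+15.000 → step 5: x=0.034, v=0.687, θ₁=0.389, ω₁=-0.180, θ₂=-0.031, ω₂=-0.618
apply F[5]=+15.000 → step 6: x=0.049, v=0.825, θ₁=0.385, ω₁=-0.220, θ₂=-0.044, ω₂=-0.746
apply F[6]=+15.000 → step 7: x=0.067, v=0.964, θ₁=0.380, ω₁=-0.263, θ₂=-0.061, ω₂=-0.875
apply F[7]=+15.000 → step 8: x=0.088, v=1.104, θ₁=0.375, ω₁=-0.309, θ₂=-0.079, ω₂=-1.007
apply F[8]=+15.000 → step 9: x=0.111, v=1.244, θ₁=0.368, ω₁=-0.359, θ₂=-0.101, ω₂=-1.141
apply F[9]=+15.000 → step 10: x=0.138, v=1.386, θ₁=0.360, ω₁=-0.414, θ₂=-0.125, ω₂=-1.278
apply F[10]=+15.000 → step 11: x=0.167, v=1.529, θ₁=0.351, ω₁=-0.473, θ₂=-0.152, ω₂=-1.417
apply F[11]=+15.000 → step 12: x=0.199, v=1.672, θ₁=0.341, ω₁=-0.540, θ₂=-0.182, ω₂=-1.559
apply F[12]=+15.000 → step 13: x=0.234, v=1.817, θ₁=0.330, ω₁=-0.614, θ₂=-0.214, ω₂=-1.703
apply F[13]=+15.000 → step 14: x=0.272, v=1.964, θ₁=0.317, ω₁=-0.696, θ₂=-0.250, ω₂=-1.848
apply F[14]=+15.000 → step 15: x=0.312, v=2.112, θ₁=0.302, ω₁=-0.789, θ₂=-0.288, ω₂=-1.995
apply F[15]=+15.000 → step 16: x=0.356, v=2.262, θ₁=0.285, ω₁=-0.894, θ₂=-0.330, ω₂=-2.143
apply F[16]=+15.000 → step 17: x=0.403, v=2.415, θ₁=0.266, ω₁=-1.012, θ₂=-0.374, ω₂=-2.291
apply F[17]=+15.000 → step 18: x=0.453, v=2.569, θ₁=0.244, ω₁=-1.145, θ₂=-0.421, ω₂=-2.437
apply F[18]=+15.000 → step 19: x=0.506, v=2.725, θ₁=0.220, ω₁=-1.295, θ₂=-0.472, ω₂=-2.581
apply F[19]=+15.000 → step 20: x=0.562, v=2.884, θ₁=0.193, ω₁=-1.464, θ₂=-0.525, ω₂=-2.720
apply F[20]=+15.000 → step 21: x=0.621, v=3.046, θ₁=0.161, ω₁=-1.655, θ₂=-0.580, ω₂=-2.852
apply F[21]=+15.000 → step 22: x=0.684, v=3.210, θ₁=0.126, ω₁=-1.868, θ₂=-0.639, ω₂=-2.974
apply F[22]=+15.000 → step 23: x=0.749, v=3.377, θ₁=0.087, ω₁=-2.106, θ₂=-0.699, ω₂=-3.083
apply F[23]=+15.000 → step 24: x=0.819, v=3.546, θ₁=0.042, ω₁=-2.371, θ₂=-0.762, ω₂=-3.175
apply F[24]=+15.000 → step 25: x=0.891, v=3.717, θ₁=-0.008, ω₁=-2.662, θ₂=-0.826, ω₂=-3.245
apply F[25]=+15.000 → step 26: x=0.967, v=3.889, θ₁=-0.065, ω₁=-2.980, θ₂=-0.891, ω₂=-3.289
apply F[26]=+15.000 → step 27: x=1.047, v=4.060, θ₁=-0.128, ω₁=-3.324, θ₂=-0.957, ω₂=-3.299
apply F[27]=+15.000 → step 28: x=1.130, v=4.230, θ₁=-0.198, ω₁=-3.692, θ₂=-1.023, ω₂=-3.271
apply F[28]=+15.000 → step 29: x=1.216, v=4.395, θ₁=-0.276, ω₁=-4.079, θ₂=-1.088, ω₂=-3.199
apply F[29]=+15.000 → step 30: x=1.306, v=4.552, θ₁=-0.361, ω₁=-4.481, θ₂=-1.151, ω₂=-3.080
apply F[30]=+15.000 → step 31: x=1.398, v=4.696, θ₁=-0.455, ω₁=-4.890, θ₂=-1.211, ω₂=-2.912
apply F[31]=+15.000 → step 32: x=1.493, v=4.823, θ₁=-0.557, ω₁=-5.301, θ₂=-1.267, ω₂=-2.698
apply F[32]=+15.000 → step 33: x=1.591, v=4.929, θ₁=-0.667, ω₁=-5.707, θ₂=-1.318, ω₂=-2.443
apply F[33]=+15.000 → step 34: x=1.690, v=5.008, θ₁=-0.785, ω₁=-6.103, θ₂=-1.364, ω₂=-2.159
apply F[34]=+15.000 → step 35: x=1.791, v=5.057, θ₁=-0.911, ω₁=-6.484, θ₂=-1.405, ω₂=-1.862
|θ₂| = 0.374 > 0.361 first at step 17.

Answer: 17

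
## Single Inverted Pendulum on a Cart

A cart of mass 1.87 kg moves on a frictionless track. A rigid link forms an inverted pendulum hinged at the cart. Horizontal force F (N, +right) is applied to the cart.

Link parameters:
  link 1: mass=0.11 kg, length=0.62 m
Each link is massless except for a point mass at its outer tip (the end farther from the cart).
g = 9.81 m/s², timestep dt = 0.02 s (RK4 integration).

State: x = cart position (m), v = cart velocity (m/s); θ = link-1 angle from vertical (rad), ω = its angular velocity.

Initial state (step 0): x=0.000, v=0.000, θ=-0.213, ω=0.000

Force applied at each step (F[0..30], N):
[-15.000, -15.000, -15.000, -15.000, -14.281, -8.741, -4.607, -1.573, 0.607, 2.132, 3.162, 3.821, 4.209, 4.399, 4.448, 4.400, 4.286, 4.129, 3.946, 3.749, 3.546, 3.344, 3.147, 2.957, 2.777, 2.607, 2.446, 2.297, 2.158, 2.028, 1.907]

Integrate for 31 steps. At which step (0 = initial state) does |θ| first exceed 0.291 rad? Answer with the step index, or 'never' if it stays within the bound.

Answer: never

Derivation:
apply F[0]=-15.000 → step 1: x=-0.002, v=-0.158, θ=-0.211, ω=0.182
apply F[1]=-15.000 → step 2: x=-0.006, v=-0.315, θ=-0.206, ω=0.365
apply F[2]=-15.000 → step 3: x=-0.014, v=-0.473, θ=-0.197, ω=0.551
apply F[3]=-15.000 → step 4: x=-0.025, v=-0.631, θ=-0.184, ω=0.742
apply F[4]=-14.281 → step 5: x=-0.039, v=-0.782, θ=-0.167, ω=0.925
apply F[5]=-8.741 → step 6: x=-0.056, v=-0.873, θ=-0.148, ω=1.022
apply F[6]=-4.607 → step 7: x=-0.074, v=-0.921, θ=-0.127, ω=1.055
apply F[7]=-1.573 → step 8: x=-0.092, v=-0.937, θ=-0.106, ω=1.043
apply F[8]=+0.607 → step 9: x=-0.111, v=-0.929, θ=-0.085, ω=1.001
apply F[9]=+2.132 → step 10: x=-0.129, v=-0.906, θ=-0.066, ω=0.939
apply F[10]=+3.162 → step 11: x=-0.147, v=-0.871, θ=-0.048, ω=0.866
apply F[11]=+3.821 → step 12: x=-0.164, v=-0.830, θ=-0.031, ω=0.786
apply F[12]=+4.209 → step 13: x=-0.180, v=-0.785, θ=-0.017, ω=0.706
apply F[13]=+4.399 → step 14: x=-0.196, v=-0.737, θ=-0.003, ω=0.627
apply F[14]=+4.448 → step 15: x=-0.210, v=-0.690, θ=0.009, ω=0.551
apply F[15]=+4.400 → step 16: x=-0.223, v=-0.643, θ=0.019, ω=0.480
apply F[16]=+4.286 → step 17: x=-0.236, v=-0.597, θ=0.028, ω=0.414
apply F[17]=+4.129 → step 18: x=-0.247, v=-0.554, θ=0.035, ω=0.353
apply F[18]=+3.946 → step 19: x=-0.258, v=-0.512, θ=0.042, ω=0.298
apply F[19]=+3.749 → step 20: x=-0.268, v=-0.472, θ=0.047, ω=0.248
apply F[20]=+3.546 → step 21: x=-0.277, v=-0.435, θ=0.052, ω=0.204
apply F[21]=+3.344 → step 22: x=-0.285, v=-0.400, θ=0.056, ω=0.164
apply F[22]=+3.147 → step 23: x=-0.293, v=-0.367, θ=0.059, ω=0.129
apply F[23]=+2.957 → step 24: x=-0.300, v=-0.336, θ=0.061, ω=0.098
apply F[24]=+2.777 → step 25: x=-0.306, v=-0.307, θ=0.063, ω=0.071
apply F[25]=+2.607 → step 26: x=-0.312, v=-0.280, θ=0.064, ω=0.048
apply F[26]=+2.446 → step 27: x=-0.317, v=-0.254, θ=0.064, ω=0.027
apply F[27]=+2.297 → step 28: x=-0.322, v=-0.231, θ=0.065, ω=0.009
apply F[28]=+2.158 → step 29: x=-0.327, v=-0.208, θ=0.065, ω=-0.006
apply F[29]=+2.028 → step 30: x=-0.331, v=-0.187, θ=0.065, ω=-0.020
apply F[30]=+1.907 → step 31: x=-0.334, v=-0.168, θ=0.064, ω=-0.031
max |θ| = 0.213 ≤ 0.291 over all 32 states.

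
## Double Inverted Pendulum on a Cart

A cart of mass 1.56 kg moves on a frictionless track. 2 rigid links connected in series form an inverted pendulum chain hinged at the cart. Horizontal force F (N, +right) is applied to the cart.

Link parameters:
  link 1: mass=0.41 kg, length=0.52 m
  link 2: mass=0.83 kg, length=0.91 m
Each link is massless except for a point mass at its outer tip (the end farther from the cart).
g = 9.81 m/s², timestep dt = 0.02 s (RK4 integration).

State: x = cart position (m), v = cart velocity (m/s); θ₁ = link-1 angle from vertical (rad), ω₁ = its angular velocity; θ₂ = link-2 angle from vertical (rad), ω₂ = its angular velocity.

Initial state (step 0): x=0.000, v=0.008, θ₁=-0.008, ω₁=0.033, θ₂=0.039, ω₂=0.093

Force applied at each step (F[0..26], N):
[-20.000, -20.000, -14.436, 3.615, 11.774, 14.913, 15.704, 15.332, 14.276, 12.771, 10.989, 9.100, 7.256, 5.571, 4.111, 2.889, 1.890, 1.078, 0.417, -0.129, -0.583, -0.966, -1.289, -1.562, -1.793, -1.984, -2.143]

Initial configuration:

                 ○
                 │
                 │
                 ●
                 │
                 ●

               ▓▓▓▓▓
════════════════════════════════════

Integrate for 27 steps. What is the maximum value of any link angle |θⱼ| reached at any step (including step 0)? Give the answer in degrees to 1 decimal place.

Answer: 7.0°

Derivation:
apply F[0]=-20.000 → step 1: x=-0.002, v=-0.247, θ₁=-0.003, ω₁=0.487, θ₂=0.041, ω₂=0.123
apply F[1]=-20.000 → step 2: x=-0.010, v=-0.504, θ₁=0.012, ω₁=0.954, θ₂=0.044, ω₂=0.148
apply F[2]=-14.436 → step 3: x=-0.022, v=-0.693, θ₁=0.034, ω₁=1.308, θ₂=0.047, ω₂=0.161
apply F[3]=+3.615 → step 4: x=-0.035, v=-0.653, θ₁=0.060, ω₁=1.248, θ₂=0.050, ω₂=0.162
apply F[4]=+11.774 → step 5: x=-0.047, v=-0.513, θ₁=0.082, ω₁=1.021, θ₂=0.053, ω₂=0.150
apply F[5]=+14.913 → step 6: x=-0.055, v=-0.336, θ₁=0.100, ω₁=0.747, θ₂=0.056, ω₂=0.125
apply F[6]=+15.704 → step 7: x=-0.060, v=-0.153, θ₁=0.112, ω₁=0.475, θ₂=0.058, ω₂=0.091
apply F[7]=+15.332 → step 8: x=-0.062, v=0.024, θ₁=0.119, ω₁=0.228, θ₂=0.060, ω₂=0.051
apply F[8]=+14.276 → step 9: x=-0.060, v=0.187, θ₁=0.122, ω₁=0.013, θ₂=0.060, ω₂=0.008
apply F[9]=+12.771 → step 10: x=-0.054, v=0.330, θ₁=0.120, ω₁=-0.166, θ₂=0.060, ω₂=-0.035
apply F[10]=+10.989 → step 11: x=-0.047, v=0.452, θ₁=0.115, ω₁=-0.307, θ₂=0.059, ω₂=-0.075
apply F[11]=+9.100 → step 12: x=-0.037, v=0.551, θ₁=0.108, ω₁=-0.411, θ₂=0.057, ω₂=-0.111
apply F[12]=+7.256 → step 13: x=-0.025, v=0.627, θ₁=0.099, ω₁=-0.481, θ₂=0.055, ω₂=-0.143
apply F[13]=+5.571 → step 14: x=-0.012, v=0.684, θ₁=0.089, ω₁=-0.522, θ₂=0.051, ω₂=-0.170
apply F[14]=+4.111 → step 15: x=0.002, v=0.724, θ₁=0.079, ω₁=-0.541, θ₂=0.048, ω₂=-0.192
apply F[15]=+2.889 → step 16: x=0.017, v=0.749, θ₁=0.068, ω₁=-0.542, θ₂=0.044, ω₂=-0.210
apply F[16]=+1.890 → step 17: x=0.032, v=0.764, θ₁=0.057, ω₁=-0.531, θ₂=0.039, ω₂=-0.223
apply F[17]=+1.078 → step 18: x=0.048, v=0.770, θ₁=0.047, ω₁=-0.512, θ₂=0.035, ω₂=-0.232
apply F[18]=+0.417 → step 19: x=0.063, v=0.769, θ₁=0.037, ω₁=-0.488, θ₂=0.030, ω₂=-0.238
apply F[19]=-0.129 → step 20: x=0.078, v=0.762, θ₁=0.027, ω₁=-0.460, θ₂=0.025, ω₂=-0.241
apply F[20]=-0.583 → step 21: x=0.093, v=0.751, θ₁=0.018, ω₁=-0.430, θ₂=0.021, ω₂=-0.240
apply F[21]=-0.966 → step 22: x=0.108, v=0.737, θ₁=0.010, ω₁=-0.400, θ₂=0.016, ω₂=-0.238
apply F[22]=-1.289 → step 23: x=0.123, v=0.719, θ₁=0.002, ω₁=-0.370, θ₂=0.011, ω₂=-0.233
apply F[23]=-1.562 → step 24: x=0.137, v=0.699, θ₁=-0.005, ω₁=-0.340, θ₂=0.007, ω₂=-0.227
apply F[24]=-1.793 → step 25: x=0.151, v=0.678, θ₁=-0.011, ω₁=-0.310, θ₂=0.002, ω₂=-0.219
apply F[25]=-1.984 → step 26: x=0.164, v=0.654, θ₁=-0.017, ω₁=-0.282, θ₂=-0.002, ω₂=-0.210
apply F[26]=-2.143 → step 27: x=0.177, v=0.630, θ₁=-0.022, ω₁=-0.254, θ₂=-0.006, ω₂=-0.199
Max |angle| over trajectory = 0.122 rad = 7.0°.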